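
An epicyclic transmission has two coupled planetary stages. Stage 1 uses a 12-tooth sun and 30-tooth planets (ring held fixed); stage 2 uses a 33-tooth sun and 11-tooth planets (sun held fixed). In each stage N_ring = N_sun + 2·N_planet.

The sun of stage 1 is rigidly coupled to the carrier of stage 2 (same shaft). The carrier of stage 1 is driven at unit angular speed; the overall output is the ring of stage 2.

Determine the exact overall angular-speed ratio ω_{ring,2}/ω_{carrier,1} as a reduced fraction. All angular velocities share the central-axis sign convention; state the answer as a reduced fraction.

56/5

Stage 1: N_ring = 12 + 2·30 = 72
Stage 1: 12(ω_s−ω_c) = −72(ω_r−ω_c),  ω_r=0, ω_c=1
Stage 1: ω_s = 1 − (72/12)(0−1) = 7
  ⇒ ω_s¹/ω_c¹ = 7
Stage 2: N_ring = 33 + 2·11 = 55
Stage 2: 33(ω_s−ω_c) = −55(ω_r−ω_c),  ω_s=0, ω_c=1
Stage 2: ω_r = 1 − (33/55)(0−1) = 8/5
  ⇒ ω_r²/ω_c² = 8/5
Coupling ω_c² = ω_s¹ ⇒ overall = 7 × 8/5 = 56/5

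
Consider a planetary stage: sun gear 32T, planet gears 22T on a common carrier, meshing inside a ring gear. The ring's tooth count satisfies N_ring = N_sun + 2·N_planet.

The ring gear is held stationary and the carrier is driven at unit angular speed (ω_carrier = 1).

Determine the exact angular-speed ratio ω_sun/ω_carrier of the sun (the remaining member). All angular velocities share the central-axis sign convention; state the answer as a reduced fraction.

27/8

N_ring = 32 + 2·22 = 76
32(ω_s−ω_c) = −76(ω_r−ω_c),  ω_r=0, ω_c=1
ω_s = 1 − (76/32)(0−1) = 27/8
ω_s/ω_c = 27/8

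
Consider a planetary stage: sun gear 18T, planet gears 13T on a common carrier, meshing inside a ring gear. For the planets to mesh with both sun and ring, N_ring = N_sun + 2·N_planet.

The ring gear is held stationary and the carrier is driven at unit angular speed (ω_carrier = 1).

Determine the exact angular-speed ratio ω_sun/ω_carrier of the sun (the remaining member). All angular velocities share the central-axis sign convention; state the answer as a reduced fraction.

N_ring = 18 + 2·13 = 44
18(ω_s−ω_c) = −44(ω_r−ω_c),  ω_r=0, ω_c=1
ω_s = 1 − (44/18)(0−1) = 31/9
ω_s/ω_c = 31/9

31/9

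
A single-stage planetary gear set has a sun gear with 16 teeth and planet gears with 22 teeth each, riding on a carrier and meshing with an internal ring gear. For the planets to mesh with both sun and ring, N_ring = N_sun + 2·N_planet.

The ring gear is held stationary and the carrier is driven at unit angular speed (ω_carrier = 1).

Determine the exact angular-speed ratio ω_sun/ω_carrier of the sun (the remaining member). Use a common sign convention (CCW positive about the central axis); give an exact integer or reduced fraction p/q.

N_ring = 16 + 2·22 = 60
16(ω_s−ω_c) = −60(ω_r−ω_c),  ω_r=0, ω_c=1
ω_s = 1 − (60/16)(0−1) = 19/4
ω_s/ω_c = 19/4

19/4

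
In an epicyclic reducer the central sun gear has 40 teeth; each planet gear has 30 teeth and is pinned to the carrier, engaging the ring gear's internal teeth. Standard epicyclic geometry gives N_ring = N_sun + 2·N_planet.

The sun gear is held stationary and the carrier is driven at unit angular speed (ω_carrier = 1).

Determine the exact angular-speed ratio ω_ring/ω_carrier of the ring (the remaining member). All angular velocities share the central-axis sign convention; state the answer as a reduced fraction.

N_ring = 40 + 2·30 = 100
40(ω_s−ω_c) = −100(ω_r−ω_c),  ω_s=0, ω_c=1
ω_r = 1 − (40/100)(0−1) = 7/5
ω_r/ω_c = 7/5

7/5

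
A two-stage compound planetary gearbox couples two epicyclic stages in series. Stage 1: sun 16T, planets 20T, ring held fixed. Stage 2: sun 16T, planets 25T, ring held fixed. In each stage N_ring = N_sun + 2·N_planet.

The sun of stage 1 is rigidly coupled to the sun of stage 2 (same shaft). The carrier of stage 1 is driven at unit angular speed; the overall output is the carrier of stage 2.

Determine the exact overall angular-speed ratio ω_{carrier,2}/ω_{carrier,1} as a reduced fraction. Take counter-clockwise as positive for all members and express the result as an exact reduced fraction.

36/41

Stage 1: N_ring = 16 + 2·20 = 56
Stage 1: 16(ω_s−ω_c) = −56(ω_r−ω_c),  ω_r=0, ω_c=1
Stage 1: ω_s = 1 − (56/16)(0−1) = 9/2
  ⇒ ω_s¹/ω_c¹ = 9/2
Stage 2: N_ring = 16 + 2·25 = 66
Stage 2: 16(ω_s−ω_c) = −66(ω_r−ω_c),  ω_r=0, ω_s=1
Stage 2: 16(1−ω_c) = −66(0−ω_c)  ⇒  82ω_c = 16  ⇒  ω_c = 8/41
  ⇒ ω_c²/ω_s² = 8/41
Coupling ω_s² = ω_s¹ ⇒ overall = 9/2 × 8/41 = 36/41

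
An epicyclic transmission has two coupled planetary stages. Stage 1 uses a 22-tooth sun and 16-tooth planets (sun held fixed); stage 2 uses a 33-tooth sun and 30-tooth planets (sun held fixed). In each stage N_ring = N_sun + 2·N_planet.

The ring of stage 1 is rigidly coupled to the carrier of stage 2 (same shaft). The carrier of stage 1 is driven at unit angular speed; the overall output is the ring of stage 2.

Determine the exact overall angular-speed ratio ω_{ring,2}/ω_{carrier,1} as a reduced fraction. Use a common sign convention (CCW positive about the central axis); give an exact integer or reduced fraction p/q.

532/279

Stage 1: N_ring = 22 + 2·16 = 54
Stage 1: 22(ω_s−ω_c) = −54(ω_r−ω_c),  ω_s=0, ω_c=1
Stage 1: ω_r = 1 − (22/54)(0−1) = 38/27
  ⇒ ω_r¹/ω_c¹ = 38/27
Stage 2: N_ring = 33 + 2·30 = 93
Stage 2: 33(ω_s−ω_c) = −93(ω_r−ω_c),  ω_s=0, ω_c=1
Stage 2: ω_r = 1 − (33/93)(0−1) = 42/31
  ⇒ ω_r²/ω_c² = 42/31
Coupling ω_c² = ω_r¹ ⇒ overall = 38/27 × 42/31 = 532/279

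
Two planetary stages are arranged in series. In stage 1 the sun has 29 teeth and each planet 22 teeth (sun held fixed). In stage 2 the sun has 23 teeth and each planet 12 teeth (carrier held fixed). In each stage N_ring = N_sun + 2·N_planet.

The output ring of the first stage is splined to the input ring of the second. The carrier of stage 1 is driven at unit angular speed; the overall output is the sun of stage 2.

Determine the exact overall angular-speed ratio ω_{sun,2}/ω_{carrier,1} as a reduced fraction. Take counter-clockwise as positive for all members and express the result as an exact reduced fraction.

-4794/1679

Stage 1: N_ring = 29 + 2·22 = 73
Stage 1: 29(ω_s−ω_c) = −73(ω_r−ω_c),  ω_s=0, ω_c=1
Stage 1: ω_r = 1 − (29/73)(0−1) = 102/73
  ⇒ ω_r¹/ω_c¹ = 102/73
Stage 2: N_ring = 23 + 2·12 = 47
Stage 2: 23(ω_s−ω_c) = −47(ω_r−ω_c),  ω_c=0, ω_r=1
Stage 2: ω_s = 0 − (47/23)(1−0) = -47/23
  ⇒ ω_s²/ω_r² = -47/23
Coupling ω_r² = ω_r¹ ⇒ overall = 102/73 × -47/23 = -4794/1679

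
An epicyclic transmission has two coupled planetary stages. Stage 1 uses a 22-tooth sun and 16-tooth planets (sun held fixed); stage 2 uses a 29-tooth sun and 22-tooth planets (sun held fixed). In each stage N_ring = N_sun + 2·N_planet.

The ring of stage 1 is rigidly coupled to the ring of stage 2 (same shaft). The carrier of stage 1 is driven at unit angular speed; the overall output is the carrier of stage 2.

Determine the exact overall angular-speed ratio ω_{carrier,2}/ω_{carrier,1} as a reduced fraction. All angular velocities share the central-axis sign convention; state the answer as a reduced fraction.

Stage 1: N_ring = 22 + 2·16 = 54
Stage 1: 22(ω_s−ω_c) = −54(ω_r−ω_c),  ω_s=0, ω_c=1
Stage 1: ω_r = 1 − (22/54)(0−1) = 38/27
  ⇒ ω_r¹/ω_c¹ = 38/27
Stage 2: N_ring = 29 + 2·22 = 73
Stage 2: 29(ω_s−ω_c) = −73(ω_r−ω_c),  ω_s=0, ω_r=1
Stage 2: 29(0−ω_c) = −73(1−ω_c)  ⇒  102ω_c = 73  ⇒  ω_c = 73/102
  ⇒ ω_c²/ω_r² = 73/102
Coupling ω_r² = ω_r¹ ⇒ overall = 38/27 × 73/102 = 1387/1377

1387/1377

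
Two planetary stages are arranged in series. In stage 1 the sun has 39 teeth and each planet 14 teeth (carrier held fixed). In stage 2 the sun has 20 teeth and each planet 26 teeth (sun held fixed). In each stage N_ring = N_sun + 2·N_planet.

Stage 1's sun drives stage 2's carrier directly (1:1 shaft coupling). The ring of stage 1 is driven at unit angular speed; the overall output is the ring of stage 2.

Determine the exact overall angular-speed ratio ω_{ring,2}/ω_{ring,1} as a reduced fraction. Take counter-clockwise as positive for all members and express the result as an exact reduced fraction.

-1541/702

Stage 1: N_ring = 39 + 2·14 = 67
Stage 1: 39(ω_s−ω_c) = −67(ω_r−ω_c),  ω_c=0, ω_r=1
Stage 1: ω_s = 0 − (67/39)(1−0) = -67/39
  ⇒ ω_s¹/ω_r¹ = -67/39
Stage 2: N_ring = 20 + 2·26 = 72
Stage 2: 20(ω_s−ω_c) = −72(ω_r−ω_c),  ω_s=0, ω_c=1
Stage 2: ω_r = 1 − (20/72)(0−1) = 23/18
  ⇒ ω_r²/ω_c² = 23/18
Coupling ω_c² = ω_s¹ ⇒ overall = -67/39 × 23/18 = -1541/702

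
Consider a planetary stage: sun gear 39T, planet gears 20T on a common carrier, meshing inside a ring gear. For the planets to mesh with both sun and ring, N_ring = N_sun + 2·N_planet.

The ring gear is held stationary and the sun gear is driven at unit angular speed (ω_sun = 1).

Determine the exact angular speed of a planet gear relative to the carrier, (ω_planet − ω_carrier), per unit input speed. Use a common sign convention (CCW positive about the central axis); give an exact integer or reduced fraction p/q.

-3081/2360

N_ring = 39 + 2·20 = 79
39(ω_s−ω_c) = −79(ω_r−ω_c),  ω_r=0, ω_s=1
39(1−ω_c) = −79(0−ω_c)  ⇒  118ω_c = 39  ⇒  ω_c = 39/118
sun–planet: 39·(1−39/118) = −20·(ω_p−ω_c)  ⇒  ω_p−ω_c = −(39/20)·(79/118) = -3081/2360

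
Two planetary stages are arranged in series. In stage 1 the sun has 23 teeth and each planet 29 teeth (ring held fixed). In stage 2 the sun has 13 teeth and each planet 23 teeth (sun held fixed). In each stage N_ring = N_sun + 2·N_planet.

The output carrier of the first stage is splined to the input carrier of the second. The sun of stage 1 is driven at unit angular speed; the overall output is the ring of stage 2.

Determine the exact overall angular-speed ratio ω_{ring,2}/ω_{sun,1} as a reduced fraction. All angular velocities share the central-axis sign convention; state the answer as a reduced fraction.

Stage 1: N_ring = 23 + 2·29 = 81
Stage 1: 23(ω_s−ω_c) = −81(ω_r−ω_c),  ω_r=0, ω_s=1
Stage 1: 23(1−ω_c) = −81(0−ω_c)  ⇒  104ω_c = 23  ⇒  ω_c = 23/104
  ⇒ ω_c¹/ω_s¹ = 23/104
Stage 2: N_ring = 13 + 2·23 = 59
Stage 2: 13(ω_s−ω_c) = −59(ω_r−ω_c),  ω_s=0, ω_c=1
Stage 2: ω_r = 1 − (13/59)(0−1) = 72/59
  ⇒ ω_r²/ω_c² = 72/59
Coupling ω_c² = ω_c¹ ⇒ overall = 23/104 × 72/59 = 207/767

207/767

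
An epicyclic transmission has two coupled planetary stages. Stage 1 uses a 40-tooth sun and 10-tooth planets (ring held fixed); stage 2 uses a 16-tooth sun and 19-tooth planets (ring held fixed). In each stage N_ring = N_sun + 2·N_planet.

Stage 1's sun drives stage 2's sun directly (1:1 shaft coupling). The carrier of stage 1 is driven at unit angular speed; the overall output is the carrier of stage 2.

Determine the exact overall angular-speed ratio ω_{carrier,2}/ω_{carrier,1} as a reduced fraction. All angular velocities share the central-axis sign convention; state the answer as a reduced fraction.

4/7

Stage 1: N_ring = 40 + 2·10 = 60
Stage 1: 40(ω_s−ω_c) = −60(ω_r−ω_c),  ω_r=0, ω_c=1
Stage 1: ω_s = 1 − (60/40)(0−1) = 5/2
  ⇒ ω_s¹/ω_c¹ = 5/2
Stage 2: N_ring = 16 + 2·19 = 54
Stage 2: 16(ω_s−ω_c) = −54(ω_r−ω_c),  ω_r=0, ω_s=1
Stage 2: 16(1−ω_c) = −54(0−ω_c)  ⇒  70ω_c = 16  ⇒  ω_c = 8/35
  ⇒ ω_c²/ω_s² = 8/35
Coupling ω_s² = ω_s¹ ⇒ overall = 5/2 × 8/35 = 4/7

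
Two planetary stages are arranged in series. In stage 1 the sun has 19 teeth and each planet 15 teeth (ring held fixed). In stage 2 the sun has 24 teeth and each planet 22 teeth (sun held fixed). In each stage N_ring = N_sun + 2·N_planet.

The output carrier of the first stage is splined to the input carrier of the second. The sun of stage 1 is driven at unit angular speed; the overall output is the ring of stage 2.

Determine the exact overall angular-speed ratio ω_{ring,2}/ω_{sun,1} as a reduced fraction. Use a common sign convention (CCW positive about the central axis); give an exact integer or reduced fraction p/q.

437/1156

Stage 1: N_ring = 19 + 2·15 = 49
Stage 1: 19(ω_s−ω_c) = −49(ω_r−ω_c),  ω_r=0, ω_s=1
Stage 1: 19(1−ω_c) = −49(0−ω_c)  ⇒  68ω_c = 19  ⇒  ω_c = 19/68
  ⇒ ω_c¹/ω_s¹ = 19/68
Stage 2: N_ring = 24 + 2·22 = 68
Stage 2: 24(ω_s−ω_c) = −68(ω_r−ω_c),  ω_s=0, ω_c=1
Stage 2: ω_r = 1 − (24/68)(0−1) = 23/17
  ⇒ ω_r²/ω_c² = 23/17
Coupling ω_c² = ω_c¹ ⇒ overall = 19/68 × 23/17 = 437/1156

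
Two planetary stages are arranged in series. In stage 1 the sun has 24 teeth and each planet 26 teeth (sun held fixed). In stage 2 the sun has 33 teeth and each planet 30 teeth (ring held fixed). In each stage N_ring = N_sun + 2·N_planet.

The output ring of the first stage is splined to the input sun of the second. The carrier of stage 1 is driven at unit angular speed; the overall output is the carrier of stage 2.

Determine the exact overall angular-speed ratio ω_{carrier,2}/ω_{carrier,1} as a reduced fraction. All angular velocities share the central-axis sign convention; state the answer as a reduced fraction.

Stage 1: N_ring = 24 + 2·26 = 76
Stage 1: 24(ω_s−ω_c) = −76(ω_r−ω_c),  ω_s=0, ω_c=1
Stage 1: ω_r = 1 − (24/76)(0−1) = 25/19
  ⇒ ω_r¹/ω_c¹ = 25/19
Stage 2: N_ring = 33 + 2·30 = 93
Stage 2: 33(ω_s−ω_c) = −93(ω_r−ω_c),  ω_r=0, ω_s=1
Stage 2: 33(1−ω_c) = −93(0−ω_c)  ⇒  126ω_c = 33  ⇒  ω_c = 11/42
  ⇒ ω_c²/ω_s² = 11/42
Coupling ω_s² = ω_r¹ ⇒ overall = 25/19 × 11/42 = 275/798

275/798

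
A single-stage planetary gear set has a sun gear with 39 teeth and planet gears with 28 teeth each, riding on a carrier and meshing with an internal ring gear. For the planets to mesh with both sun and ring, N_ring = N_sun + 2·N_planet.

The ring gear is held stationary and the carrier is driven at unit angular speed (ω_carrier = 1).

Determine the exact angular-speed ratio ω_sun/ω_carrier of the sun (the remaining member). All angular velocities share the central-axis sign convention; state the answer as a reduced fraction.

134/39

N_ring = 39 + 2·28 = 95
39(ω_s−ω_c) = −95(ω_r−ω_c),  ω_r=0, ω_c=1
ω_s = 1 − (95/39)(0−1) = 134/39
ω_s/ω_c = 134/39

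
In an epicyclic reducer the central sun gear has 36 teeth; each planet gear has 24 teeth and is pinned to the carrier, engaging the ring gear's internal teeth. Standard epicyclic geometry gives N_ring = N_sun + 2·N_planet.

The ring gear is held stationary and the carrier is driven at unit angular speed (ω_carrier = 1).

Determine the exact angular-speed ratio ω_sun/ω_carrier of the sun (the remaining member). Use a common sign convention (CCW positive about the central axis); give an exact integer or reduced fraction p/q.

N_ring = 36 + 2·24 = 84
36(ω_s−ω_c) = −84(ω_r−ω_c),  ω_r=0, ω_c=1
ω_s = 1 − (84/36)(0−1) = 10/3
ω_s/ω_c = 10/3

10/3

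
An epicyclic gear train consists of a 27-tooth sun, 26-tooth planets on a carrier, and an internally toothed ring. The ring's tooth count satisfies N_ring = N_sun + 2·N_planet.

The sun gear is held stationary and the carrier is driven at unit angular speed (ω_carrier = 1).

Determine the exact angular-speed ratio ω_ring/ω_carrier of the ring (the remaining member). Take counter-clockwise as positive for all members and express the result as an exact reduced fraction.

N_ring = 27 + 2·26 = 79
27(ω_s−ω_c) = −79(ω_r−ω_c),  ω_s=0, ω_c=1
ω_r = 1 − (27/79)(0−1) = 106/79
ω_r/ω_c = 106/79

106/79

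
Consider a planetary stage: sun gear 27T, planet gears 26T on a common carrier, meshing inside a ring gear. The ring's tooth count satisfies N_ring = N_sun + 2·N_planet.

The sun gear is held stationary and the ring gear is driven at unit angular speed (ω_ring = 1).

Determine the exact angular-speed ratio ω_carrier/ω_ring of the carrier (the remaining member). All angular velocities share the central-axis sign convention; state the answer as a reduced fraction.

79/106

N_ring = 27 + 2·26 = 79
27(ω_s−ω_c) = −79(ω_r−ω_c),  ω_s=0, ω_r=1
27(0−ω_c) = −79(1−ω_c)  ⇒  106ω_c = 79  ⇒  ω_c = 79/106
ω_c/ω_r = 79/106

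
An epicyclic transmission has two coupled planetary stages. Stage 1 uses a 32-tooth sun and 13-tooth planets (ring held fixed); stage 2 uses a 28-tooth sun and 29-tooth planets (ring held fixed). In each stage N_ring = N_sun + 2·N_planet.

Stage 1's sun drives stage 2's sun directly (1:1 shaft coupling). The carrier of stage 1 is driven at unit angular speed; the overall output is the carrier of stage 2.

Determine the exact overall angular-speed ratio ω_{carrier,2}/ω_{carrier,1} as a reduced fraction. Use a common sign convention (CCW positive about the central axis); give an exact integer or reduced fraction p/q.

105/152

Stage 1: N_ring = 32 + 2·13 = 58
Stage 1: 32(ω_s−ω_c) = −58(ω_r−ω_c),  ω_r=0, ω_c=1
Stage 1: ω_s = 1 − (58/32)(0−1) = 45/16
  ⇒ ω_s¹/ω_c¹ = 45/16
Stage 2: N_ring = 28 + 2·29 = 86
Stage 2: 28(ω_s−ω_c) = −86(ω_r−ω_c),  ω_r=0, ω_s=1
Stage 2: 28(1−ω_c) = −86(0−ω_c)  ⇒  114ω_c = 28  ⇒  ω_c = 14/57
  ⇒ ω_c²/ω_s² = 14/57
Coupling ω_s² = ω_s¹ ⇒ overall = 45/16 × 14/57 = 105/152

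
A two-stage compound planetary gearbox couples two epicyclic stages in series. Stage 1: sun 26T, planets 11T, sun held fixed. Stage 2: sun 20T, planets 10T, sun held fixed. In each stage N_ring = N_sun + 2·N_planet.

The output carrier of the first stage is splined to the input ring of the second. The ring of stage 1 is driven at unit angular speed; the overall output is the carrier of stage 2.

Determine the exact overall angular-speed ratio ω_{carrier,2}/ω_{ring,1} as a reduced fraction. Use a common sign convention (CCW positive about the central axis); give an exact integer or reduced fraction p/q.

16/37

Stage 1: N_ring = 26 + 2·11 = 48
Stage 1: 26(ω_s−ω_c) = −48(ω_r−ω_c),  ω_s=0, ω_r=1
Stage 1: 26(0−ω_c) = −48(1−ω_c)  ⇒  74ω_c = 48  ⇒  ω_c = 24/37
  ⇒ ω_c¹/ω_r¹ = 24/37
Stage 2: N_ring = 20 + 2·10 = 40
Stage 2: 20(ω_s−ω_c) = −40(ω_r−ω_c),  ω_s=0, ω_r=1
Stage 2: 20(0−ω_c) = −40(1−ω_c)  ⇒  60ω_c = 40  ⇒  ω_c = 2/3
  ⇒ ω_c²/ω_r² = 2/3
Coupling ω_r² = ω_c¹ ⇒ overall = 24/37 × 2/3 = 16/37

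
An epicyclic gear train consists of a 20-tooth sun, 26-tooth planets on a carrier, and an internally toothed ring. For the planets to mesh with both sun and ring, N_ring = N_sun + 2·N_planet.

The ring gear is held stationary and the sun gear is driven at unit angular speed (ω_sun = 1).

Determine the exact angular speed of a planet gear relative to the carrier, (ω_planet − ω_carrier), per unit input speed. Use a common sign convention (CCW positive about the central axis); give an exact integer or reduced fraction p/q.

N_ring = 20 + 2·26 = 72
20(ω_s−ω_c) = −72(ω_r−ω_c),  ω_r=0, ω_s=1
20(1−ω_c) = −72(0−ω_c)  ⇒  92ω_c = 20  ⇒  ω_c = 5/23
sun–planet: 20·(1−5/23) = −26·(ω_p−ω_c)  ⇒  ω_p−ω_c = −(20/26)·(18/23) = -180/299

-180/299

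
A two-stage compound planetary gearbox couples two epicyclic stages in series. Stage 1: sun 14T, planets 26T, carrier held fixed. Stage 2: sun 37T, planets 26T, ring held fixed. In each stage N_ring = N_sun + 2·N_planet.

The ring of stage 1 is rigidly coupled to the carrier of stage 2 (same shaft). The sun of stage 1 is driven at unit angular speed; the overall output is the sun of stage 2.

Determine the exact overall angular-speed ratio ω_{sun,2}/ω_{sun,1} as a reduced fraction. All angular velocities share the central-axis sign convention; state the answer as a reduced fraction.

Stage 1: N_ring = 14 + 2·26 = 66
Stage 1: 14(ω_s−ω_c) = −66(ω_r−ω_c),  ω_c=0, ω_s=1
Stage 1: ω_r = 0 − (14/66)(1−0) = -7/33
  ⇒ ω_r¹/ω_s¹ = -7/33
Stage 2: N_ring = 37 + 2·26 = 89
Stage 2: 37(ω_s−ω_c) = −89(ω_r−ω_c),  ω_r=0, ω_c=1
Stage 2: ω_s = 1 − (89/37)(0−1) = 126/37
  ⇒ ω_s²/ω_c² = 126/37
Coupling ω_c² = ω_r¹ ⇒ overall = -7/33 × 126/37 = -294/407

-294/407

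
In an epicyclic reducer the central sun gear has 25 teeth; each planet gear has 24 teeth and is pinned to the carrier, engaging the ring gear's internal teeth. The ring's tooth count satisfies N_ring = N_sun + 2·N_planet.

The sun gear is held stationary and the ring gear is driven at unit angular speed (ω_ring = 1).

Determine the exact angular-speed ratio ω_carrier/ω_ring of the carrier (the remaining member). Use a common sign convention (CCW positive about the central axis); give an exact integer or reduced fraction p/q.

N_ring = 25 + 2·24 = 73
25(ω_s−ω_c) = −73(ω_r−ω_c),  ω_s=0, ω_r=1
25(0−ω_c) = −73(1−ω_c)  ⇒  98ω_c = 73  ⇒  ω_c = 73/98
ω_c/ω_r = 73/98

73/98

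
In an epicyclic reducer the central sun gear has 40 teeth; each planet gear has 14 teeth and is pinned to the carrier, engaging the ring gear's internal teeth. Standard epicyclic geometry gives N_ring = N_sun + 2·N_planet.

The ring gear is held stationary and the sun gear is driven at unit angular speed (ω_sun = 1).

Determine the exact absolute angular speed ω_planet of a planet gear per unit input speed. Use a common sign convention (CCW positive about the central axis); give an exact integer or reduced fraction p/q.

N_ring = 40 + 2·14 = 68
40(ω_s−ω_c) = −68(ω_r−ω_c),  ω_r=0, ω_s=1
40(1−ω_c) = −68(0−ω_c)  ⇒  108ω_c = 40  ⇒  ω_c = 10/27
sun–planet: 40·(1−10/27) = −14·(ω_p−ω_c)  ⇒  ω_p−ω_c = −(40/14)·(17/27) = -340/189
ω_p = 10/27 − 340/189 = -10/7

-10/7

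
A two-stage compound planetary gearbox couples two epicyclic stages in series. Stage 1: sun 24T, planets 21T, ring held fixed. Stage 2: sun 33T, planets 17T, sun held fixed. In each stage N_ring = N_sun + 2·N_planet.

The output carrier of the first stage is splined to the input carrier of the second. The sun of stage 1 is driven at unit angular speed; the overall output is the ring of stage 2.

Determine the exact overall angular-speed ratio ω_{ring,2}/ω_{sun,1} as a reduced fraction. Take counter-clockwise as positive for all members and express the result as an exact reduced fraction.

Stage 1: N_ring = 24 + 2·21 = 66
Stage 1: 24(ω_s−ω_c) = −66(ω_r−ω_c),  ω_r=0, ω_s=1
Stage 1: 24(1−ω_c) = −66(0−ω_c)  ⇒  90ω_c = 24  ⇒  ω_c = 4/15
  ⇒ ω_c¹/ω_s¹ = 4/15
Stage 2: N_ring = 33 + 2·17 = 67
Stage 2: 33(ω_s−ω_c) = −67(ω_r−ω_c),  ω_s=0, ω_c=1
Stage 2: ω_r = 1 − (33/67)(0−1) = 100/67
  ⇒ ω_r²/ω_c² = 100/67
Coupling ω_c² = ω_c¹ ⇒ overall = 4/15 × 100/67 = 80/201

80/201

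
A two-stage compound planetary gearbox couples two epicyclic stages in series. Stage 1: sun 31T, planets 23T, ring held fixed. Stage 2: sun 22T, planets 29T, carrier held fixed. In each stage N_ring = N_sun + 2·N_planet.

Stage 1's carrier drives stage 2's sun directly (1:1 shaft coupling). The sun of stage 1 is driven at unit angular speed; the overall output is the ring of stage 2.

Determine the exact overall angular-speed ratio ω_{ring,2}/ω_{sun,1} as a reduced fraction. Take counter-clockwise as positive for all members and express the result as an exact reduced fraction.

Stage 1: N_ring = 31 + 2·23 = 77
Stage 1: 31(ω_s−ω_c) = −77(ω_r−ω_c),  ω_r=0, ω_s=1
Stage 1: 31(1−ω_c) = −77(0−ω_c)  ⇒  108ω_c = 31  ⇒  ω_c = 31/108
  ⇒ ω_c¹/ω_s¹ = 31/108
Stage 2: N_ring = 22 + 2·29 = 80
Stage 2: 22(ω_s−ω_c) = −80(ω_r−ω_c),  ω_c=0, ω_s=1
Stage 2: ω_r = 0 − (22/80)(1−0) = -11/40
  ⇒ ω_r²/ω_s² = -11/40
Coupling ω_s² = ω_c¹ ⇒ overall = 31/108 × -11/40 = -341/4320

-341/4320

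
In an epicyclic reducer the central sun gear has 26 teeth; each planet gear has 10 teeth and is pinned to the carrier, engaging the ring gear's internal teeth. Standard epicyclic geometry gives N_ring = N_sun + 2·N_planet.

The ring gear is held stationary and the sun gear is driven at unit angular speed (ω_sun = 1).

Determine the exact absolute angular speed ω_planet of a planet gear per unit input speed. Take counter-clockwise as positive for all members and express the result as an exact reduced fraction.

N_ring = 26 + 2·10 = 46
26(ω_s−ω_c) = −46(ω_r−ω_c),  ω_r=0, ω_s=1
26(1−ω_c) = −46(0−ω_c)  ⇒  72ω_c = 26  ⇒  ω_c = 13/36
sun–planet: 26·(1−13/36) = −10·(ω_p−ω_c)  ⇒  ω_p−ω_c = −(26/10)·(23/36) = -299/180
ω_p = 13/36 − 299/180 = -13/10

-13/10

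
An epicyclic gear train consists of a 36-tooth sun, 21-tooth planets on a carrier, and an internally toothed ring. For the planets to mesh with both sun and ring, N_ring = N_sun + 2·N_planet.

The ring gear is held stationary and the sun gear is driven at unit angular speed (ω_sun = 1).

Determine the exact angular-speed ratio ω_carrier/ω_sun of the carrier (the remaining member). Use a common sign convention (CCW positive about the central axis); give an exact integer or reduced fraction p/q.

6/19

N_ring = 36 + 2·21 = 78
36(ω_s−ω_c) = −78(ω_r−ω_c),  ω_r=0, ω_s=1
36(1−ω_c) = −78(0−ω_c)  ⇒  114ω_c = 36  ⇒  ω_c = 6/19
ω_c/ω_s = 6/19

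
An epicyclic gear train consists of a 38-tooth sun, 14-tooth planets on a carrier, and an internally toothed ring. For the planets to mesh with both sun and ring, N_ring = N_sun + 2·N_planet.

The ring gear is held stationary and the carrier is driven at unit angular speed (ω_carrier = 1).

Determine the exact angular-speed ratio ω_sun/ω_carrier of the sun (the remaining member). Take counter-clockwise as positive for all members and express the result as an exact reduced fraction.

N_ring = 38 + 2·14 = 66
38(ω_s−ω_c) = −66(ω_r−ω_c),  ω_r=0, ω_c=1
ω_s = 1 − (66/38)(0−1) = 52/19
ω_s/ω_c = 52/19

52/19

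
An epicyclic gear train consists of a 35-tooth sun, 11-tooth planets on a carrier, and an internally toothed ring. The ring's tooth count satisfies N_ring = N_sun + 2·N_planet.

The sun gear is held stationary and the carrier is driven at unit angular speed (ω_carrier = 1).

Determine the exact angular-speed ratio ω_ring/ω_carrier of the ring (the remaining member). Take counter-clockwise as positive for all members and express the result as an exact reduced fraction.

N_ring = 35 + 2·11 = 57
35(ω_s−ω_c) = −57(ω_r−ω_c),  ω_s=0, ω_c=1
ω_r = 1 − (35/57)(0−1) = 92/57
ω_r/ω_c = 92/57

92/57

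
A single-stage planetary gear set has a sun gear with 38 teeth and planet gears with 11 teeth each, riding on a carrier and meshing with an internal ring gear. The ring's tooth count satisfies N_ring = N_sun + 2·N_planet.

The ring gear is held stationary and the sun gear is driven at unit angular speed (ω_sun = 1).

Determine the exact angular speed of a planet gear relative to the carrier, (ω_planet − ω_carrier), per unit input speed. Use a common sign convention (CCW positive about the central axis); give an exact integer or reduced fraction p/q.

-1140/539

N_ring = 38 + 2·11 = 60
38(ω_s−ω_c) = −60(ω_r−ω_c),  ω_r=0, ω_s=1
38(1−ω_c) = −60(0−ω_c)  ⇒  98ω_c = 38  ⇒  ω_c = 19/49
sun–planet: 38·(1−19/49) = −11·(ω_p−ω_c)  ⇒  ω_p−ω_c = −(38/11)·(30/49) = -1140/539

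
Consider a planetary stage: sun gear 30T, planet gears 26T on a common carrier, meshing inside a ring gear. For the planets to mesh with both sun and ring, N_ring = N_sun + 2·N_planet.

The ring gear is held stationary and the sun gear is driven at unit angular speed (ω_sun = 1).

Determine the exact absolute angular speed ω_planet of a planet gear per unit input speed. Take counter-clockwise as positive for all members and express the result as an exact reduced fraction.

-15/26

N_ring = 30 + 2·26 = 82
30(ω_s−ω_c) = −82(ω_r−ω_c),  ω_r=0, ω_s=1
30(1−ω_c) = −82(0−ω_c)  ⇒  112ω_c = 30  ⇒  ω_c = 15/56
sun–planet: 30·(1−15/56) = −26·(ω_p−ω_c)  ⇒  ω_p−ω_c = −(30/26)·(41/56) = -615/728
ω_p = 15/56 − 615/728 = -15/26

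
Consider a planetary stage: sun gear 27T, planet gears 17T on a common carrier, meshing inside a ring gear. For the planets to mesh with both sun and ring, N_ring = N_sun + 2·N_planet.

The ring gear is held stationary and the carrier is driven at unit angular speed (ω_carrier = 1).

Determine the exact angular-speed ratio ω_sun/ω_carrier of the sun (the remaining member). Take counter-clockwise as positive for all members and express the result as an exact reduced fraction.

88/27

N_ring = 27 + 2·17 = 61
27(ω_s−ω_c) = −61(ω_r−ω_c),  ω_r=0, ω_c=1
ω_s = 1 − (61/27)(0−1) = 88/27
ω_s/ω_c = 88/27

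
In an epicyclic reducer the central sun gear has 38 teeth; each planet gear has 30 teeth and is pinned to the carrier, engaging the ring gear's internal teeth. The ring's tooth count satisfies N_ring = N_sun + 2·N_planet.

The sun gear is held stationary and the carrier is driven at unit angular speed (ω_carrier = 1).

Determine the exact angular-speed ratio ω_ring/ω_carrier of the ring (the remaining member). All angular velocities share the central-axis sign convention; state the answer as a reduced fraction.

68/49

N_ring = 38 + 2·30 = 98
38(ω_s−ω_c) = −98(ω_r−ω_c),  ω_s=0, ω_c=1
ω_r = 1 − (38/98)(0−1) = 68/49
ω_r/ω_c = 68/49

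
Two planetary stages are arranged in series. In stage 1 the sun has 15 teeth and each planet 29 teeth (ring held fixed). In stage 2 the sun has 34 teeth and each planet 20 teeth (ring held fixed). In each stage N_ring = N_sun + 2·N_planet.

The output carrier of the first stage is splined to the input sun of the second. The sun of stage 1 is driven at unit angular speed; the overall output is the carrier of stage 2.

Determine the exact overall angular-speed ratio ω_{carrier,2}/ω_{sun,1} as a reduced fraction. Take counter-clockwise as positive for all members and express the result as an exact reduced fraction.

Stage 1: N_ring = 15 + 2·29 = 73
Stage 1: 15(ω_s−ω_c) = −73(ω_r−ω_c),  ω_r=0, ω_s=1
Stage 1: 15(1−ω_c) = −73(0−ω_c)  ⇒  88ω_c = 15  ⇒  ω_c = 15/88
  ⇒ ω_c¹/ω_s¹ = 15/88
Stage 2: N_ring = 34 + 2·20 = 74
Stage 2: 34(ω_s−ω_c) = −74(ω_r−ω_c),  ω_r=0, ω_s=1
Stage 2: 34(1−ω_c) = −74(0−ω_c)  ⇒  108ω_c = 34  ⇒  ω_c = 17/54
  ⇒ ω_c²/ω_s² = 17/54
Coupling ω_s² = ω_c¹ ⇒ overall = 15/88 × 17/54 = 85/1584

85/1584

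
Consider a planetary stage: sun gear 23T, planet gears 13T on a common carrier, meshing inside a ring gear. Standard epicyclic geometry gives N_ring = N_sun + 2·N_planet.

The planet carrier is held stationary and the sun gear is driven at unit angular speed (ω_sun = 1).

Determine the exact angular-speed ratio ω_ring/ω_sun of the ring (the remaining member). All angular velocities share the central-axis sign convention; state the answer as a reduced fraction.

N_ring = 23 + 2·13 = 49
23(ω_s−ω_c) = −49(ω_r−ω_c),  ω_c=0, ω_s=1
ω_r = 0 − (23/49)(1−0) = -23/49
ω_r/ω_s = -23/49

-23/49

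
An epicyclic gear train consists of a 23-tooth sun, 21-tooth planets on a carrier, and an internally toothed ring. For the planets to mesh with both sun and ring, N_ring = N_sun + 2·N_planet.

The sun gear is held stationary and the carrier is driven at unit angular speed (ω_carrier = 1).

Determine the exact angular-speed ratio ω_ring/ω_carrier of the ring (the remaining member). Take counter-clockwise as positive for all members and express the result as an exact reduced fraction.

N_ring = 23 + 2·21 = 65
23(ω_s−ω_c) = −65(ω_r−ω_c),  ω_s=0, ω_c=1
ω_r = 1 − (23/65)(0−1) = 88/65
ω_r/ω_c = 88/65

88/65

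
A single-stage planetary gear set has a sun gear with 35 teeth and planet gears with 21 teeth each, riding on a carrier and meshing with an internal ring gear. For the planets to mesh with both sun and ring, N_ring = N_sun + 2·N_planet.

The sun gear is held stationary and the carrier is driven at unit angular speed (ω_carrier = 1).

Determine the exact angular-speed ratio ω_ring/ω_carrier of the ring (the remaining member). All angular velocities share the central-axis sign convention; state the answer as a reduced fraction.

16/11

N_ring = 35 + 2·21 = 77
35(ω_s−ω_c) = −77(ω_r−ω_c),  ω_s=0, ω_c=1
ω_r = 1 − (35/77)(0−1) = 16/11
ω_r/ω_c = 16/11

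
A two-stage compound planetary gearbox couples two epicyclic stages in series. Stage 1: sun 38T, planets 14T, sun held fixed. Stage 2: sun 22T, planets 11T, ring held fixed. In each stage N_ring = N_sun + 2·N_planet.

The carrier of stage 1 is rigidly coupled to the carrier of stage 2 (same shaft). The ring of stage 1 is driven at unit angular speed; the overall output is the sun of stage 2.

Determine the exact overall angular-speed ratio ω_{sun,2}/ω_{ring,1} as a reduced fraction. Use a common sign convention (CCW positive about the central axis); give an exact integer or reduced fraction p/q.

Stage 1: N_ring = 38 + 2·14 = 66
Stage 1: 38(ω_s−ω_c) = −66(ω_r−ω_c),  ω_s=0, ω_r=1
Stage 1: 38(0−ω_c) = −66(1−ω_c)  ⇒  104ω_c = 66  ⇒  ω_c = 33/52
  ⇒ ω_c¹/ω_r¹ = 33/52
Stage 2: N_ring = 22 + 2·11 = 44
Stage 2: 22(ω_s−ω_c) = −44(ω_r−ω_c),  ω_r=0, ω_c=1
Stage 2: ω_s = 1 − (44/22)(0−1) = 3
  ⇒ ω_s²/ω_c² = 3
Coupling ω_c² = ω_c¹ ⇒ overall = 33/52 × 3 = 99/52

99/52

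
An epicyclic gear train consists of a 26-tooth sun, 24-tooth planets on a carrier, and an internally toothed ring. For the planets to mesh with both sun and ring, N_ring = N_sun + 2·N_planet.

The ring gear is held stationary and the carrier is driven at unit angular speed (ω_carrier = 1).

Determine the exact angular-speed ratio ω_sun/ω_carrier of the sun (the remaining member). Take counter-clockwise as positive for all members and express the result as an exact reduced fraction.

N_ring = 26 + 2·24 = 74
26(ω_s−ω_c) = −74(ω_r−ω_c),  ω_r=0, ω_c=1
ω_s = 1 − (74/26)(0−1) = 50/13
ω_s/ω_c = 50/13

50/13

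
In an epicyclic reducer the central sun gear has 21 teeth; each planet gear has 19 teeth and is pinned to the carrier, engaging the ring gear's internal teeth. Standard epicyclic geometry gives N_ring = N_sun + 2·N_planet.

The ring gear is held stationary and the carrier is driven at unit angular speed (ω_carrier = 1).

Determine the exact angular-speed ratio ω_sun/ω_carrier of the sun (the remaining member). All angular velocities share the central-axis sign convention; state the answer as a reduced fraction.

N_ring = 21 + 2·19 = 59
21(ω_s−ω_c) = −59(ω_r−ω_c),  ω_r=0, ω_c=1
ω_s = 1 − (59/21)(0−1) = 80/21
ω_s/ω_c = 80/21

80/21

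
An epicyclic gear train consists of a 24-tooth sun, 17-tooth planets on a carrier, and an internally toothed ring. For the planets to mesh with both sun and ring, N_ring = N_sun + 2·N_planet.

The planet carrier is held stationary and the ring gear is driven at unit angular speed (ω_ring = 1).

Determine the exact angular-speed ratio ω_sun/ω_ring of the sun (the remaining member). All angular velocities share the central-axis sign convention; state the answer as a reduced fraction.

-29/12

N_ring = 24 + 2·17 = 58
24(ω_s−ω_c) = −58(ω_r−ω_c),  ω_c=0, ω_r=1
ω_s = 0 − (58/24)(1−0) = -29/12
ω_s/ω_r = -29/12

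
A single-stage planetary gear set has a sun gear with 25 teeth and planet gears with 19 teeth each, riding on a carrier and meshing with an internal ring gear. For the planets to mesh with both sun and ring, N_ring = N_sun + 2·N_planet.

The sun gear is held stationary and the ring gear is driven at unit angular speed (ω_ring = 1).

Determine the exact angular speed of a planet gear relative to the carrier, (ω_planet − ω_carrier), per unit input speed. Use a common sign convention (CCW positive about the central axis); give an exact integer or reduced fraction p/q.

N_ring = 25 + 2·19 = 63
25(ω_s−ω_c) = −63(ω_r−ω_c),  ω_s=0, ω_r=1
25(0−ω_c) = −63(1−ω_c)  ⇒  88ω_c = 63  ⇒  ω_c = 63/88
sun–planet: 25·(0−63/88) = −19·(ω_p−ω_c)  ⇒  ω_p−ω_c = −(25/19)·(-63/88) = 1575/1672

1575/1672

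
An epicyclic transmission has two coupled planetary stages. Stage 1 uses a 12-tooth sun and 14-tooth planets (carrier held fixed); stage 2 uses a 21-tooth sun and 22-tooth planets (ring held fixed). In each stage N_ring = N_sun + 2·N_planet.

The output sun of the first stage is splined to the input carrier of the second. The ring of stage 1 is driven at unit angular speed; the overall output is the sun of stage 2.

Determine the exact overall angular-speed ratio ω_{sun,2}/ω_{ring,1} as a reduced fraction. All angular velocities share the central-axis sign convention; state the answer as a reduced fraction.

-860/63

Stage 1: N_ring = 12 + 2·14 = 40
Stage 1: 12(ω_s−ω_c) = −40(ω_r−ω_c),  ω_c=0, ω_r=1
Stage 1: ω_s = 0 − (40/12)(1−0) = -10/3
  ⇒ ω_s¹/ω_r¹ = -10/3
Stage 2: N_ring = 21 + 2·22 = 65
Stage 2: 21(ω_s−ω_c) = −65(ω_r−ω_c),  ω_r=0, ω_c=1
Stage 2: ω_s = 1 − (65/21)(0−1) = 86/21
  ⇒ ω_s²/ω_c² = 86/21
Coupling ω_c² = ω_s¹ ⇒ overall = -10/3 × 86/21 = -860/63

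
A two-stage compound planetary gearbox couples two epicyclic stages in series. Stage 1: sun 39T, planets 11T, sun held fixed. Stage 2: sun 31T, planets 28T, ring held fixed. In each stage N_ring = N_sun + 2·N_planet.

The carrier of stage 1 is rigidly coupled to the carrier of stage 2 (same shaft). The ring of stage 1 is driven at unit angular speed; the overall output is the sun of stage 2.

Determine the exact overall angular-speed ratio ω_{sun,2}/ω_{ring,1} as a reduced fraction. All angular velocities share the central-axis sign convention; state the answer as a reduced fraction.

3599/1550

Stage 1: N_ring = 39 + 2·11 = 61
Stage 1: 39(ω_s−ω_c) = −61(ω_r−ω_c),  ω_s=0, ω_r=1
Stage 1: 39(0−ω_c) = −61(1−ω_c)  ⇒  100ω_c = 61  ⇒  ω_c = 61/100
  ⇒ ω_c¹/ω_r¹ = 61/100
Stage 2: N_ring = 31 + 2·28 = 87
Stage 2: 31(ω_s−ω_c) = −87(ω_r−ω_c),  ω_r=0, ω_c=1
Stage 2: ω_s = 1 − (87/31)(0−1) = 118/31
  ⇒ ω_s²/ω_c² = 118/31
Coupling ω_c² = ω_c¹ ⇒ overall = 61/100 × 118/31 = 3599/1550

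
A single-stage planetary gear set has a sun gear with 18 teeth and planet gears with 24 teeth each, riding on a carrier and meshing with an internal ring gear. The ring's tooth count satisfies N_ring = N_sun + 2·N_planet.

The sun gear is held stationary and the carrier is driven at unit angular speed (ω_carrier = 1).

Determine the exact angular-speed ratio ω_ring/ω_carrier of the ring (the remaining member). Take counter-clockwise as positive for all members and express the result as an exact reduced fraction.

14/11

N_ring = 18 + 2·24 = 66
18(ω_s−ω_c) = −66(ω_r−ω_c),  ω_s=0, ω_c=1
ω_r = 1 − (18/66)(0−1) = 14/11
ω_r/ω_c = 14/11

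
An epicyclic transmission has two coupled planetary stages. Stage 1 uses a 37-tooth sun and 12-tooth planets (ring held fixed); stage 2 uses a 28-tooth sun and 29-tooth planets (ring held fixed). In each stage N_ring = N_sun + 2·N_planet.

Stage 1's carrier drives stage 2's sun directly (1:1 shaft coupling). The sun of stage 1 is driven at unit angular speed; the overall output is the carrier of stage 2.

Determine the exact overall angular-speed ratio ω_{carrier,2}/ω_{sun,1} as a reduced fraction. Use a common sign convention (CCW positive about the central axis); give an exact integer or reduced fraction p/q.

Stage 1: N_ring = 37 + 2·12 = 61
Stage 1: 37(ω_s−ω_c) = −61(ω_r−ω_c),  ω_r=0, ω_s=1
Stage 1: 37(1−ω_c) = −61(0−ω_c)  ⇒  98ω_c = 37  ⇒  ω_c = 37/98
  ⇒ ω_c¹/ω_s¹ = 37/98
Stage 2: N_ring = 28 + 2·29 = 86
Stage 2: 28(ω_s−ω_c) = −86(ω_r−ω_c),  ω_r=0, ω_s=1
Stage 2: 28(1−ω_c) = −86(0−ω_c)  ⇒  114ω_c = 28  ⇒  ω_c = 14/57
  ⇒ ω_c²/ω_s² = 14/57
Coupling ω_s² = ω_c¹ ⇒ overall = 37/98 × 14/57 = 37/399

37/399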